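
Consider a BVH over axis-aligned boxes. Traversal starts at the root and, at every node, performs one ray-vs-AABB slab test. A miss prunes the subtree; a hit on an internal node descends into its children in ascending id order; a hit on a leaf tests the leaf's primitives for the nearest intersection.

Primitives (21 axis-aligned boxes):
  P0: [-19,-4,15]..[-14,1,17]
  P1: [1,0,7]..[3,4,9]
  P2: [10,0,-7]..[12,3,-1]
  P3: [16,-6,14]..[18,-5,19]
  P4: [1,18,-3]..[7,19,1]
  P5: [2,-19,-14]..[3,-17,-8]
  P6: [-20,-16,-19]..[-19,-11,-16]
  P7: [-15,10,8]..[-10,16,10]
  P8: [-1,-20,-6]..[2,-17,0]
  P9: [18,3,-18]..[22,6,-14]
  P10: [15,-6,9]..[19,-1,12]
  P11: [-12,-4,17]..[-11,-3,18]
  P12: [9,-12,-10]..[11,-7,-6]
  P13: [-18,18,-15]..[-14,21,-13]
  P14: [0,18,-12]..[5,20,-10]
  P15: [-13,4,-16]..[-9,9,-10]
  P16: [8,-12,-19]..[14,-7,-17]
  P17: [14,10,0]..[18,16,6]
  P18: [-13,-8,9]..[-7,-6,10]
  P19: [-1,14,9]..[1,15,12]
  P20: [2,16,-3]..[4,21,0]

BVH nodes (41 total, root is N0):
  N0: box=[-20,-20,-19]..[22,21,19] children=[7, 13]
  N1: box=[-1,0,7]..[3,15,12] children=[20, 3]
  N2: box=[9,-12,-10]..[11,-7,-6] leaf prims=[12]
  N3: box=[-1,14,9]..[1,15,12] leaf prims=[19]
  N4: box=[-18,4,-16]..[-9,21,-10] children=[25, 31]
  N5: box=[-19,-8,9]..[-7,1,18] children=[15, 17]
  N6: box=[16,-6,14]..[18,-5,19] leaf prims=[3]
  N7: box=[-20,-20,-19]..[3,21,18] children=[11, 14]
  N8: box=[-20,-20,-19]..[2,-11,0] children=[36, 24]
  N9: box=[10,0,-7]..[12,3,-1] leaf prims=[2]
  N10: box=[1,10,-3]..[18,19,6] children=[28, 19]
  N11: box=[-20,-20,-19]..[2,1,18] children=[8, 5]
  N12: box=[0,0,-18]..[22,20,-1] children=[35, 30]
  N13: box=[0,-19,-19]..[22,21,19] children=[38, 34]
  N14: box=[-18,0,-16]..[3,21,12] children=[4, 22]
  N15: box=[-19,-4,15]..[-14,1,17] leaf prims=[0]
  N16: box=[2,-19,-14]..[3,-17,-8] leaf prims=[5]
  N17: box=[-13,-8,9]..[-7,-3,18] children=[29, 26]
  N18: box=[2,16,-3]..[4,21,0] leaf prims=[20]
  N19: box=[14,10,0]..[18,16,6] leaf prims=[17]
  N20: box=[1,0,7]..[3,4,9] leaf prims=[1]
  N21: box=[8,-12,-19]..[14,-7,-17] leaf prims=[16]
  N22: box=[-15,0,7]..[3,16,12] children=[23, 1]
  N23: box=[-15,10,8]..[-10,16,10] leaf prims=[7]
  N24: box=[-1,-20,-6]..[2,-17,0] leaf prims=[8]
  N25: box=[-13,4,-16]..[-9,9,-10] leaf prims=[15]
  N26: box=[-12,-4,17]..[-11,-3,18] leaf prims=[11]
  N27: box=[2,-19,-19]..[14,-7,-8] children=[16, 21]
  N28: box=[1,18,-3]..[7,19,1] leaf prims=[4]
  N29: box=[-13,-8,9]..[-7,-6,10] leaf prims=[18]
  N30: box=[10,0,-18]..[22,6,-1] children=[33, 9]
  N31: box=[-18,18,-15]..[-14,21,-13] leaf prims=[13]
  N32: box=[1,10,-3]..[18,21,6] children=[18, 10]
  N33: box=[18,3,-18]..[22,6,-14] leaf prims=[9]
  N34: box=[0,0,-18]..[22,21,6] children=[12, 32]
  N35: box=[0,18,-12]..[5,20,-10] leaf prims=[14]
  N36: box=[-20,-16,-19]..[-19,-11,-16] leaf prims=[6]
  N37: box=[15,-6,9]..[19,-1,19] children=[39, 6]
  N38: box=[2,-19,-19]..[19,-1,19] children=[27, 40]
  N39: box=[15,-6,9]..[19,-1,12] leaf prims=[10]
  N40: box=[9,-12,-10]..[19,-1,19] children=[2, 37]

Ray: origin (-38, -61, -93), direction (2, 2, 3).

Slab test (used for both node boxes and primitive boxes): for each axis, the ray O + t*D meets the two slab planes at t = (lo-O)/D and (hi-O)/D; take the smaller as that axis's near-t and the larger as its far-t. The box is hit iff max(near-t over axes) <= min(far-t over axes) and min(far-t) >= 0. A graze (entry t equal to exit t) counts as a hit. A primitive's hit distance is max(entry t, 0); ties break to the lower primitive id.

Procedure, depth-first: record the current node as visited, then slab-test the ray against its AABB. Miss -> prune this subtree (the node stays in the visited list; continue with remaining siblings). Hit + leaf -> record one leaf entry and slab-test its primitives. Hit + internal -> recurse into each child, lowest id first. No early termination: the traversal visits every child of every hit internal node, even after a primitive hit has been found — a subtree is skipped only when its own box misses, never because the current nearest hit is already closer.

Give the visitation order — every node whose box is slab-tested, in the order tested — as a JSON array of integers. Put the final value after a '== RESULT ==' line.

Traverse from the root:
N0 x:[9,30] y:[41/2,41] z:[74/3,112/3] -> hit [74/3,30], descend [7, 13]
  N7 x:[9,41/2] y:[41/2,41] z:[74/3,37] -> miss, prune
  N13 x:[19,30] y:[21,41] z:[74/3,112/3] -> hit [74/3,30], descend [34, 38]
    N34 x:[19,30] y:[61/2,41] z:[25,33] -> miss, prune
    N38 x:[20,57/2] y:[21,30] z:[74/3,112/3] -> hit [74/3,57/2], descend [27, 40]
      N27 x:[20,26] y:[21,27] z:[74/3,85/3] -> hit [74/3,26], descend [16, 21]
        N16 x:[20,41/2] y:[21,22] z:[79/3,85/3] -> miss, prune
        N21 x:[23,26] y:[49/2,27] z:[74/3,76/3] -> hit [74/3,76/3] leaf, test {P16@t=74/3}
      N40 x:[47/2,57/2] y:[49/2,30] z:[83/3,112/3] -> hit [83/3,57/2], descend [2, 37]
        N2 x:[47/2,49/2] y:[49/2,27] z:[83/3,29] -> miss, prune
        N37 x:[53/2,57/2] y:[55/2,30] z:[34,112/3] -> miss, prune

11 AABB tests over nodes [0, 7, 13, 34, 38, 27, 16, 21, 40, 2, 37]; 1 leaf entered; closest P16.

== RESULT ==
[0, 7, 13, 34, 38, 27, 16, 21, 40, 2, 37]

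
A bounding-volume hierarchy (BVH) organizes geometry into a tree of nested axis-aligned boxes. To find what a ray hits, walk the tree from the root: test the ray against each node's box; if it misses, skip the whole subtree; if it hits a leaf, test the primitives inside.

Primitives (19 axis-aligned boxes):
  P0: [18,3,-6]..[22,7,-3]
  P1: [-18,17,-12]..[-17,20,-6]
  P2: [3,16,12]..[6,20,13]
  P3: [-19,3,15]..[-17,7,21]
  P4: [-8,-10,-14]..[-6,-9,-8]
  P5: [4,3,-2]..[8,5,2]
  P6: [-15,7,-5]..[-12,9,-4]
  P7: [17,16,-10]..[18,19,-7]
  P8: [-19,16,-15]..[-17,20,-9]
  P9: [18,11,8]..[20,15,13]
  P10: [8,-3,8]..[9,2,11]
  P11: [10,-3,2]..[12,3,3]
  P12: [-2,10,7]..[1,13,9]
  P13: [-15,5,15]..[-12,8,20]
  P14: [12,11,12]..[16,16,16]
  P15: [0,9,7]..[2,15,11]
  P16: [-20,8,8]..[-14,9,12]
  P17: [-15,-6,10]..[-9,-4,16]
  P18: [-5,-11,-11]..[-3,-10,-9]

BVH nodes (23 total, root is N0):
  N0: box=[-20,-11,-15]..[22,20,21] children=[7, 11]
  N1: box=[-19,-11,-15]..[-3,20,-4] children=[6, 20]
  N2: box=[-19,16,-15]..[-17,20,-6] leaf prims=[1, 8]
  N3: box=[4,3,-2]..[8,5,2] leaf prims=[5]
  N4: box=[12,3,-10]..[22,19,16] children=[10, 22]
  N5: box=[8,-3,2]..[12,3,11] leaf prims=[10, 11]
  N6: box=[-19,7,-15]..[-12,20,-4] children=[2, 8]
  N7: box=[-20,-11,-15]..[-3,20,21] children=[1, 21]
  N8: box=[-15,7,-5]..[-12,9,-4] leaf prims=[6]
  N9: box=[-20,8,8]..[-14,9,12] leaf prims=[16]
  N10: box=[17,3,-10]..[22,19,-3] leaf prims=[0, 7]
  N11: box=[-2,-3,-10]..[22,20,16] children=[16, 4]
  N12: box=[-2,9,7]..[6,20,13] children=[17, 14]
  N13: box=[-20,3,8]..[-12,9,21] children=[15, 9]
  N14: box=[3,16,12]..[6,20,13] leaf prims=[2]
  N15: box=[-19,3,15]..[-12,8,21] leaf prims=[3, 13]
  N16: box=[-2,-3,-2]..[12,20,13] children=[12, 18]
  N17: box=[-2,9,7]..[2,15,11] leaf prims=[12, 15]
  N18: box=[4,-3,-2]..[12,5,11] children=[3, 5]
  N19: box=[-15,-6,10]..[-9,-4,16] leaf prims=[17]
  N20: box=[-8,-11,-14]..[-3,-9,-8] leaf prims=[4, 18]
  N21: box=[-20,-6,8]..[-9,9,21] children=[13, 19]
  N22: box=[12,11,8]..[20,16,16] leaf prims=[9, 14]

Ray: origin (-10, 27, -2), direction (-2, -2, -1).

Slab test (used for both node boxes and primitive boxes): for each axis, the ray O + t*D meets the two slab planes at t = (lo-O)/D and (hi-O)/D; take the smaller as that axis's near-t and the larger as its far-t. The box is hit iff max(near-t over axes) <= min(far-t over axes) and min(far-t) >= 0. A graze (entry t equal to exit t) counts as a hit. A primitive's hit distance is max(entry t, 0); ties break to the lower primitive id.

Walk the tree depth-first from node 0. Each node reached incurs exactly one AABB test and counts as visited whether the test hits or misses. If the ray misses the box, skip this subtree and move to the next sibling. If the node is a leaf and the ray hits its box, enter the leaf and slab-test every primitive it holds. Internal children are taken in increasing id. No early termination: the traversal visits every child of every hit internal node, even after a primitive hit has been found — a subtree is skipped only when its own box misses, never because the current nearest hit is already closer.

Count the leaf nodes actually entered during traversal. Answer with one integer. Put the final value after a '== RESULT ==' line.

Trace the traversal:
N0 x:[-16,5] y:[7/2,19] z:[-23,13] -> hit [7/2,5], descend [7, 11]
  N7 x:[-7/2,5] y:[7/2,19] z:[-23,13] -> hit [7/2,5], descend [1, 21]
    N1 x:[-7/2,9/2] y:[7/2,19] z:[2,13] -> hit [7/2,9/2], descend [6, 20]
      N6 x:[1,9/2] y:[7/2,10] z:[2,13] -> hit [7/2,9/2], descend [2, 8]
        N2 x:[7/2,9/2] y:[7/2,11/2] z:[4,13] -> hit [4,9/2] leaf, test {P1@t=4, P8(miss)}
        N8 x:[1,5/2] y:[9,10] z:[2,3] -> miss, prune
      N20 x:[-7/2,-1] y:[18,19] z:[6,12] -> miss, prune
    N21 x:[-1/2,5] y:[9,33/2] z:[-23,-10] -> miss, prune
  N11 x:[-16,-4] y:[7/2,15] z:[-18,8] -> miss, prune

Visited [0, 7, 1, 6, 2, 8, 20, 21, 11]. Tests: 9 box, 1 leaf. Nearest: P1.

== RESULT ==
1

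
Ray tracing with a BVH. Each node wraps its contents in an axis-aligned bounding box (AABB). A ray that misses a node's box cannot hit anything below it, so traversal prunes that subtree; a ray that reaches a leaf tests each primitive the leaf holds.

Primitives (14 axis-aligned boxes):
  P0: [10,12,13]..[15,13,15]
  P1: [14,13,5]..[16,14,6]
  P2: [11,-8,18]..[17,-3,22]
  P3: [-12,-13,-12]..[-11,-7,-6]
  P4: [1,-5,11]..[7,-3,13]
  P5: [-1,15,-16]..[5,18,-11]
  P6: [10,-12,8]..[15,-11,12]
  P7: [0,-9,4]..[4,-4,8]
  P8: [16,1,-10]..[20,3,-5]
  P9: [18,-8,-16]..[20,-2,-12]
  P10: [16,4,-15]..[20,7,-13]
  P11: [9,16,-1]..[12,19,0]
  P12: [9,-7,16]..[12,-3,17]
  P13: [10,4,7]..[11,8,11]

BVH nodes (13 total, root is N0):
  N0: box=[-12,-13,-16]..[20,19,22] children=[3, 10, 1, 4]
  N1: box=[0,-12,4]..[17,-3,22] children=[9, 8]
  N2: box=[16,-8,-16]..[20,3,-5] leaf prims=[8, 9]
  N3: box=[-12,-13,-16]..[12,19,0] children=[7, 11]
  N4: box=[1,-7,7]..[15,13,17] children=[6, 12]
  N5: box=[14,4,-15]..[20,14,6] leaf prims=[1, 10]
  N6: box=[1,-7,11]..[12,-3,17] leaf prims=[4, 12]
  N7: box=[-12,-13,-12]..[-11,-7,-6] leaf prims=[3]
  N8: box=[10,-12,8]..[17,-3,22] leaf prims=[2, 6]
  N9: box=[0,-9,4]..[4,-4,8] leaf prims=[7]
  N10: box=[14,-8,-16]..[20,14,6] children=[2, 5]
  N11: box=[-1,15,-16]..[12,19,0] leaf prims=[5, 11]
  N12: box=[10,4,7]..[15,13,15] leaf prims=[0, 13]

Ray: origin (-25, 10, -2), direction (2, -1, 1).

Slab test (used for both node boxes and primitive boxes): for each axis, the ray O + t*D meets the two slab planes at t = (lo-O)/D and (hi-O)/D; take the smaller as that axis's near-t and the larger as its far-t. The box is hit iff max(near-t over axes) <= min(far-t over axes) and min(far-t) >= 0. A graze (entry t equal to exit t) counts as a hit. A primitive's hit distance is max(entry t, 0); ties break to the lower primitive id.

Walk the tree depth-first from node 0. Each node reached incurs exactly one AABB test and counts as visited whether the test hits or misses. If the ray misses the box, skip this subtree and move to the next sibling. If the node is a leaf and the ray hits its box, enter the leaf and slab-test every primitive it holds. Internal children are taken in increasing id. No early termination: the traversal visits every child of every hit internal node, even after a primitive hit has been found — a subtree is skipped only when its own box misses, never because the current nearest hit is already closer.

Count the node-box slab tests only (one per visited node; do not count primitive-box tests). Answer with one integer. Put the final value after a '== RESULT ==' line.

Walk:
N0 x:[13/2,45/2] y:[-9,23] z:[-14,24] -> hit [13/2,45/2], descend [1, 3, 4, 10]
  N1 x:[25/2,21] y:[13,22] z:[6,24] -> hit [13,21], descend [8, 9]
    N8 x:[35/2,21] y:[13,22] z:[10,24] -> hit [35/2,21] leaf, test {P2(miss), P6(miss)}
    N9 x:[25/2,29/2] y:[14,19] z:[6,10] -> miss, prune
  N3 x:[13/2,37/2] y:[-9,23] z:[-14,2] -> miss, prune
  N4 x:[13,20] y:[-3,17] z:[9,19] -> hit [13,17], descend [6, 12]
    N6 x:[13,37/2] y:[13,17] z:[13,19] -> hit [13,17] leaf, test {P4@t=13, P12(miss)}
    N12 x:[35/2,20] y:[-3,6] z:[9,17] -> miss, prune
  N10 x:[39/2,45/2] y:[-4,18] z:[-14,8] -> miss, prune

9 AABB tests over nodes [0, 1, 8, 9, 3, 4, 6, 12, 10]; 2 leaves entered; closest P4.

== RESULT ==
9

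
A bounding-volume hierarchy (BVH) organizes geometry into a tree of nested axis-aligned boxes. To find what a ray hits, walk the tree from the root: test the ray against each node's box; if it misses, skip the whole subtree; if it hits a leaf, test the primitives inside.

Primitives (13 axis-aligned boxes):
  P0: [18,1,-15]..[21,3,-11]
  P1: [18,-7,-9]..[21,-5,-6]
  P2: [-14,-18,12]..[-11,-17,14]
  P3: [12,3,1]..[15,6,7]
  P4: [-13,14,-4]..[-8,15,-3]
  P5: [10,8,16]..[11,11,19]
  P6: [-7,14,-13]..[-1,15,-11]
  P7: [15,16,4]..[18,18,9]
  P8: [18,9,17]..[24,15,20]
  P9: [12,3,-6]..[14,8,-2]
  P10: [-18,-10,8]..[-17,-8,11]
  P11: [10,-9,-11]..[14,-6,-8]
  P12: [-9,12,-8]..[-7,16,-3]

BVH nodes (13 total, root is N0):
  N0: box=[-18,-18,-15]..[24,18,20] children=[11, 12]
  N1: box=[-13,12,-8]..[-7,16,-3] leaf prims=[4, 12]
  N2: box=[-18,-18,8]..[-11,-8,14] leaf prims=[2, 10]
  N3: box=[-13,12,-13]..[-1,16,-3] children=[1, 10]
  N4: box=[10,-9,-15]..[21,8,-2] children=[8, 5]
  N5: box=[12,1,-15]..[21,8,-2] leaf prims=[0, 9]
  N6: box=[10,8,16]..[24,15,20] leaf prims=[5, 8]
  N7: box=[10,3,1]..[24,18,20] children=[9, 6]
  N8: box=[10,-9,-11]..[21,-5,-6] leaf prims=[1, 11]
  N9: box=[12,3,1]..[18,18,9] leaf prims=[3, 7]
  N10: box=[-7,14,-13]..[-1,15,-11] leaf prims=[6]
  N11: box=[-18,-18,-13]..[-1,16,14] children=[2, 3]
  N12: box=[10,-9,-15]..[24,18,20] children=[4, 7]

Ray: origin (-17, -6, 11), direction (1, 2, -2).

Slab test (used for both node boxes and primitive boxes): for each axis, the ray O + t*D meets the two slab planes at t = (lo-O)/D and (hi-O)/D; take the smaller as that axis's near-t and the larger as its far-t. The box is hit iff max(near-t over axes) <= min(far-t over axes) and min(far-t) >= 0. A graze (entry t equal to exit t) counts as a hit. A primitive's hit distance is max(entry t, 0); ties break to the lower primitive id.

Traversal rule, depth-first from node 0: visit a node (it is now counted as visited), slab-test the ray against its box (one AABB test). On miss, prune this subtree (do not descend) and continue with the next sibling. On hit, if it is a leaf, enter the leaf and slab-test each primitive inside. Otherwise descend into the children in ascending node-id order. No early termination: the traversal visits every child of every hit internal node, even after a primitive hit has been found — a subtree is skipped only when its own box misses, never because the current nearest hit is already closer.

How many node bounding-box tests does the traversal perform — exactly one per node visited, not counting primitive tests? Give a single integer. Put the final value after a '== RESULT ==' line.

Walk:
N0 x:[-1,41] y:[-6,12] z:[-9/2,13] -> hit [-1,12], descend [11, 12]
  N11 x:[-1,16] y:[-6,11] z:[-3/2,12] -> hit [-1,11], descend [2, 3]
    N2 x:[-1,6] y:[-6,-1] z:[-3/2,3/2] -> miss, prune
    N3 x:[4,16] y:[9,11] z:[7,12] -> hit [9,11], descend [1, 10]
      N1 x:[4,10] y:[9,11] z:[7,19/2] -> hit [9,19/2] leaf, test {P4(miss), P12@t=9}
      N10 x:[10,16] y:[10,21/2] z:[11,12] -> miss, prune
  N12 x:[27,41] y:[-3/2,12] z:[-9/2,13] -> miss, prune

7 AABB tests over nodes [0, 11, 2, 3, 1, 10, 12]; 1 leaf entered; closest P12.

== RESULT ==
7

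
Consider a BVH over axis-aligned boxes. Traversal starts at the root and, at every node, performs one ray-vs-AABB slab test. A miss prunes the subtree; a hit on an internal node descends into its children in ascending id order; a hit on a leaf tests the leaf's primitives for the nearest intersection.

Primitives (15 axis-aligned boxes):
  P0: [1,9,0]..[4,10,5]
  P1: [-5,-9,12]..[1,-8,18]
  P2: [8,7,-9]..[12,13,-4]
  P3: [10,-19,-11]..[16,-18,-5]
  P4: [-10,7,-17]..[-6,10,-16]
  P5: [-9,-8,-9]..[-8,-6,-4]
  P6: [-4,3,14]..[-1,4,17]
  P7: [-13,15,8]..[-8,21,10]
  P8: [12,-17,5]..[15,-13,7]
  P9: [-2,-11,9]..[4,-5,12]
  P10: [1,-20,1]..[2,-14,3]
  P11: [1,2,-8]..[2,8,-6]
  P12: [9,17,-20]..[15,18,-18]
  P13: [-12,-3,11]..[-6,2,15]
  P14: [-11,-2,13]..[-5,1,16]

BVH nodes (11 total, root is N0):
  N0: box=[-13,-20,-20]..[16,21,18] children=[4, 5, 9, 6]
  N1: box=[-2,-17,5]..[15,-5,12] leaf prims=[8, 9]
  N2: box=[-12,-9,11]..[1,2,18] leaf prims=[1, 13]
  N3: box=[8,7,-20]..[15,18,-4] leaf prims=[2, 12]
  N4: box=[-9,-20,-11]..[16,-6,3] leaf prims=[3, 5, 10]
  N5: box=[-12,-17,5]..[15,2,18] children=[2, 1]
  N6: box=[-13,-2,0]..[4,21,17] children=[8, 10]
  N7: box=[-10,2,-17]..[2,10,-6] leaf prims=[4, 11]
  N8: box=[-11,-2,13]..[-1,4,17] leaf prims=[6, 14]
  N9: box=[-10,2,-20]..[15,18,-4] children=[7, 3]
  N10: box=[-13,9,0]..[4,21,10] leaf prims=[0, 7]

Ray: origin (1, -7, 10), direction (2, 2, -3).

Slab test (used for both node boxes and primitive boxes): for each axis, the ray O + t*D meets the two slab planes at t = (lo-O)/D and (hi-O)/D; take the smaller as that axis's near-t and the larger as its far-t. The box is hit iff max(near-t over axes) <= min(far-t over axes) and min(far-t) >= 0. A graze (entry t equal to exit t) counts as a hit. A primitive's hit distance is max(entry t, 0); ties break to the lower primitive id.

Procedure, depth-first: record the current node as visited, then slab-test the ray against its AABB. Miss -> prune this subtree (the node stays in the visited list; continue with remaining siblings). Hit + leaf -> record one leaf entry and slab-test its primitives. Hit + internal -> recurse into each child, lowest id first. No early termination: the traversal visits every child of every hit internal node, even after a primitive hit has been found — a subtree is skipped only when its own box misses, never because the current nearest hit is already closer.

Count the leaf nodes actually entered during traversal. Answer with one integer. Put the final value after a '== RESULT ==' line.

Trace the traversal:
N0 x:[-7,15/2] y:[-13/2,14] z:[-8/3,10] -> hit [-8/3,15/2], descend [4, 5, 6, 9]
  N4 x:[-5,15/2] y:[-13/2,1/2] z:[7/3,7] -> miss, prune
  N5 x:[-13/2,7] y:[-5,9/2] z:[-8/3,5/3] -> hit [-8/3,5/3], descend [1, 2]
    N1 x:[-3/2,7] y:[-5,1] z:[-2/3,5/3] -> hit [-2/3,1] leaf, test {P8(miss), P9@t=0}
    N2 x:[-13/2,0] y:[-1,9/2] z:[-8/3,-1/3] -> miss, prune
  N6 x:[-7,3/2] y:[5/2,14] z:[-7/3,10/3] -> miss, prune
  N9 x:[-11/2,7] y:[9/2,25/2] z:[14/3,10] -> hit [14/3,7], descend [3, 7]
    N3 x:[7/2,7] y:[7,25/2] z:[14/3,10] -> hit [7,7] leaf, test {P2(miss), P12(miss)}
    N7 x:[-11/2,1/2] y:[9/2,17/2] z:[16/3,9] -> miss, prune

order=[0, 4, 5, 1, 2, 6, 9, 3, 7]  |boxes|=9  |leaves|=2  hit=P9

== RESULT ==
2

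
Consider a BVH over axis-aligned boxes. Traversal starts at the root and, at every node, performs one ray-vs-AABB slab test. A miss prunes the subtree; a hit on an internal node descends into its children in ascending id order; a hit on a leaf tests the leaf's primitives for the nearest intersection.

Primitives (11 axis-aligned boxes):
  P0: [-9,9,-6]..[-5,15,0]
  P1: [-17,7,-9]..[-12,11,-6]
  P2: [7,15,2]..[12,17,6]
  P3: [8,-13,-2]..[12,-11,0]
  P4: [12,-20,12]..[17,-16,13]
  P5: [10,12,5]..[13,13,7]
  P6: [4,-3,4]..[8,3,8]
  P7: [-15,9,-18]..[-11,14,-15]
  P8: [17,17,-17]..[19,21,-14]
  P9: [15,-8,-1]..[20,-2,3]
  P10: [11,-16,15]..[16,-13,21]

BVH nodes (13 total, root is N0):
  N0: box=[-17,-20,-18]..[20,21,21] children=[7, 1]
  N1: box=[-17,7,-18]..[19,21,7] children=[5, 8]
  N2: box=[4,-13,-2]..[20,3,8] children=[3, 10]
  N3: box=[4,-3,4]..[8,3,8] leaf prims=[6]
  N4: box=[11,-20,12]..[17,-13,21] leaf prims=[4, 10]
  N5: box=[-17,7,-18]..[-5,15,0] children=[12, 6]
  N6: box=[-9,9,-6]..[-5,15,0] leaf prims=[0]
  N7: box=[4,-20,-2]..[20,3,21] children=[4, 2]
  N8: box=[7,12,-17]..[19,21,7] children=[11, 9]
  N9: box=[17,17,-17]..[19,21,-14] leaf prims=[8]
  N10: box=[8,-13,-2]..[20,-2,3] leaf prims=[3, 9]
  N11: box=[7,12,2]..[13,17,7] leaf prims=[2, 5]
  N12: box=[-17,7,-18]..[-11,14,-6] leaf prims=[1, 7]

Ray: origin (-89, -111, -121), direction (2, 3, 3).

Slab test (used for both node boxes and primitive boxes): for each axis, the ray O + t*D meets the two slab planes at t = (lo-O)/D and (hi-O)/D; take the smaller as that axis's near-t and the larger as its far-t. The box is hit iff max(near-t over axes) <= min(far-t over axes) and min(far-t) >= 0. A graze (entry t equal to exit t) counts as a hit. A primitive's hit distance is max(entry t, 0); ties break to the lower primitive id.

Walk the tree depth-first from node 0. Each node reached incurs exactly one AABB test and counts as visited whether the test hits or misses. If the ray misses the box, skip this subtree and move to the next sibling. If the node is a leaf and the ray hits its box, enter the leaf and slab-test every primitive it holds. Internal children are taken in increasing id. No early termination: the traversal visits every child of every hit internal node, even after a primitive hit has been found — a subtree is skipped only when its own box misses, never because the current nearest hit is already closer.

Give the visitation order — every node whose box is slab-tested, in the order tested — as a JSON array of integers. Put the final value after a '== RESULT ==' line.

Traverse from the root:
N0 x:[36,109/2] y:[91/3,44] z:[103/3,142/3] -> hit [36,44], descend [1, 7]
  N1 x:[36,54] y:[118/3,44] z:[103/3,128/3] -> hit [118/3,128/3], descend [5, 8]
    N5 x:[36,42] y:[118/3,42] z:[103/3,121/3] -> hit [118/3,121/3], descend [6, 12]
      N6 x:[40,42] y:[40,42] z:[115/3,121/3] -> hit [40,121/3] leaf, test {P0@t=40}
      N12 x:[36,39] y:[118/3,125/3] z:[103/3,115/3] -> miss, prune
    N8 x:[48,54] y:[41,44] z:[104/3,128/3] -> miss, prune
  N7 x:[93/2,109/2] y:[91/3,38] z:[119/3,142/3] -> miss, prune

order=[0, 1, 5, 6, 12, 8, 7]  |boxes|=7  |leaves|=1  hit=P0

== RESULT ==
[0, 1, 5, 6, 12, 8, 7]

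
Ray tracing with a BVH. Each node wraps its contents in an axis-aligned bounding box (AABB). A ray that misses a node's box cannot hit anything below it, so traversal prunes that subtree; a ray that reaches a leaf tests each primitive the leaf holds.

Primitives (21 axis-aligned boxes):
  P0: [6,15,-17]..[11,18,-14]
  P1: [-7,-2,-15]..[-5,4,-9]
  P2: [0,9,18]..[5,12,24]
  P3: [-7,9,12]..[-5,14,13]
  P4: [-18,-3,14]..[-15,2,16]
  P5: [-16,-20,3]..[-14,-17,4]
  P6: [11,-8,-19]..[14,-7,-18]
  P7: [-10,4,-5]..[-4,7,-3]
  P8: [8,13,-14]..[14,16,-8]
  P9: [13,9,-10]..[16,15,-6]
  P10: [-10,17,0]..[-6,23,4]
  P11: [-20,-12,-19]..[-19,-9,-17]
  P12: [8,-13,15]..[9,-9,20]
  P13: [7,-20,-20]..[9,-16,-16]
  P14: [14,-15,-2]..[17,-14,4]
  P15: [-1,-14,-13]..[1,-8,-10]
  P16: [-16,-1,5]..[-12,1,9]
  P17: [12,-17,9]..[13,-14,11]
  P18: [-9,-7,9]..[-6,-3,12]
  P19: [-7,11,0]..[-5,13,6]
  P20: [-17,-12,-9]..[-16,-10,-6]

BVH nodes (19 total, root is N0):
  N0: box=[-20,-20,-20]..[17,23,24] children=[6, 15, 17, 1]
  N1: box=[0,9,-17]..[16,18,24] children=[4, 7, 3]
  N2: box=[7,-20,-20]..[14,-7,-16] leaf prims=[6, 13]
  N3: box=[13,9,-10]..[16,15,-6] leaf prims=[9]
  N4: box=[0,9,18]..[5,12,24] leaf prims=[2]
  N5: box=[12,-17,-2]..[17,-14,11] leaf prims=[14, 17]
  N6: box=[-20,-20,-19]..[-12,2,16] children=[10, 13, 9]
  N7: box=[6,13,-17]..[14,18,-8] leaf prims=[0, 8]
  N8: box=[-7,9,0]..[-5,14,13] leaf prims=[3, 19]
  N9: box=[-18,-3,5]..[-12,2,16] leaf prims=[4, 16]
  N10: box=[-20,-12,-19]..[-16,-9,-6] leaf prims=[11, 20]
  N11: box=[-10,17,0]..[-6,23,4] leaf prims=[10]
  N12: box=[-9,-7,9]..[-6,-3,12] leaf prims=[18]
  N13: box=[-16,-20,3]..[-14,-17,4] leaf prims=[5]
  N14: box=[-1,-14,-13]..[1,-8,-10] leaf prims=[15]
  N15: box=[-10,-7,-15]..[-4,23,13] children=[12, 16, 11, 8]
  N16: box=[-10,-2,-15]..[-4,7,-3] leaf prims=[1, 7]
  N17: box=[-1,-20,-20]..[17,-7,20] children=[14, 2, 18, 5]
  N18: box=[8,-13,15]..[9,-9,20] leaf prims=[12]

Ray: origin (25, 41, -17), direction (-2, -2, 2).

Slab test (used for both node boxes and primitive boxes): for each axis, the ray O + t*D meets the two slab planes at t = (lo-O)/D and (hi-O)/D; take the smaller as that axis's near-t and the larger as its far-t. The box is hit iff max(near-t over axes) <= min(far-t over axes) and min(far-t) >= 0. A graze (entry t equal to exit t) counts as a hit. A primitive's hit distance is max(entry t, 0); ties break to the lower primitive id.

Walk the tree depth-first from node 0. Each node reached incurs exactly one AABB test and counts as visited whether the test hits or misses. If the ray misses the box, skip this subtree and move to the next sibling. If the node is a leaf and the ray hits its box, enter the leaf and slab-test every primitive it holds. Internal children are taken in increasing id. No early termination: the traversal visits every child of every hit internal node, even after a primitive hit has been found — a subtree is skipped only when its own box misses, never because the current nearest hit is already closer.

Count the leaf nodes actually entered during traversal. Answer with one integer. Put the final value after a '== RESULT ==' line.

Trace the traversal:
N0 x:[4,45/2] y:[9,61/2] z:[-3/2,41/2] -> hit [9,41/2], descend [1, 6, 15, 17]
  N1 x:[9/2,25/2] y:[23/2,16] z:[0,41/2] -> hit [23/2,25/2], descend [3, 4, 7]
    N3 x:[9/2,6] y:[13,16] z:[7/2,11/2] -> miss, prune
    N4 x:[10,25/2] y:[29/2,16] z:[35/2,41/2] -> miss, prune
    N7 x:[11/2,19/2] y:[23/2,14] z:[0,9/2] -> miss, prune
  N6 x:[37/2,45/2] y:[39/2,61/2] z:[-1,33/2] -> miss, prune
  N15 x:[29/2,35/2] y:[9,24] z:[1,15] -> hit [29/2,15], descend [8, 11, 12, 16]
    N8 x:[15,16] y:[27/2,16] z:[17/2,15] -> hit [15,15] leaf, test {P3@t=15, P19(miss)}
    N11 x:[31/2,35/2] y:[9,12] z:[17/2,21/2] -> miss, prune
    N12 x:[31/2,17] y:[22,24] z:[13,29/2] -> miss, prune
    N16 x:[29/2,35/2] y:[17,43/2] z:[1,7] -> miss, prune
  N17 x:[4,13] y:[24,61/2] z:[-3/2,37/2] -> miss, prune

Summary -> nodes [0, 1, 3, 4, 7, 6, 15, 8, 11, 12, 16, 17]; box-tests=12; leaf-entries=1; first=P3

== RESULT ==
1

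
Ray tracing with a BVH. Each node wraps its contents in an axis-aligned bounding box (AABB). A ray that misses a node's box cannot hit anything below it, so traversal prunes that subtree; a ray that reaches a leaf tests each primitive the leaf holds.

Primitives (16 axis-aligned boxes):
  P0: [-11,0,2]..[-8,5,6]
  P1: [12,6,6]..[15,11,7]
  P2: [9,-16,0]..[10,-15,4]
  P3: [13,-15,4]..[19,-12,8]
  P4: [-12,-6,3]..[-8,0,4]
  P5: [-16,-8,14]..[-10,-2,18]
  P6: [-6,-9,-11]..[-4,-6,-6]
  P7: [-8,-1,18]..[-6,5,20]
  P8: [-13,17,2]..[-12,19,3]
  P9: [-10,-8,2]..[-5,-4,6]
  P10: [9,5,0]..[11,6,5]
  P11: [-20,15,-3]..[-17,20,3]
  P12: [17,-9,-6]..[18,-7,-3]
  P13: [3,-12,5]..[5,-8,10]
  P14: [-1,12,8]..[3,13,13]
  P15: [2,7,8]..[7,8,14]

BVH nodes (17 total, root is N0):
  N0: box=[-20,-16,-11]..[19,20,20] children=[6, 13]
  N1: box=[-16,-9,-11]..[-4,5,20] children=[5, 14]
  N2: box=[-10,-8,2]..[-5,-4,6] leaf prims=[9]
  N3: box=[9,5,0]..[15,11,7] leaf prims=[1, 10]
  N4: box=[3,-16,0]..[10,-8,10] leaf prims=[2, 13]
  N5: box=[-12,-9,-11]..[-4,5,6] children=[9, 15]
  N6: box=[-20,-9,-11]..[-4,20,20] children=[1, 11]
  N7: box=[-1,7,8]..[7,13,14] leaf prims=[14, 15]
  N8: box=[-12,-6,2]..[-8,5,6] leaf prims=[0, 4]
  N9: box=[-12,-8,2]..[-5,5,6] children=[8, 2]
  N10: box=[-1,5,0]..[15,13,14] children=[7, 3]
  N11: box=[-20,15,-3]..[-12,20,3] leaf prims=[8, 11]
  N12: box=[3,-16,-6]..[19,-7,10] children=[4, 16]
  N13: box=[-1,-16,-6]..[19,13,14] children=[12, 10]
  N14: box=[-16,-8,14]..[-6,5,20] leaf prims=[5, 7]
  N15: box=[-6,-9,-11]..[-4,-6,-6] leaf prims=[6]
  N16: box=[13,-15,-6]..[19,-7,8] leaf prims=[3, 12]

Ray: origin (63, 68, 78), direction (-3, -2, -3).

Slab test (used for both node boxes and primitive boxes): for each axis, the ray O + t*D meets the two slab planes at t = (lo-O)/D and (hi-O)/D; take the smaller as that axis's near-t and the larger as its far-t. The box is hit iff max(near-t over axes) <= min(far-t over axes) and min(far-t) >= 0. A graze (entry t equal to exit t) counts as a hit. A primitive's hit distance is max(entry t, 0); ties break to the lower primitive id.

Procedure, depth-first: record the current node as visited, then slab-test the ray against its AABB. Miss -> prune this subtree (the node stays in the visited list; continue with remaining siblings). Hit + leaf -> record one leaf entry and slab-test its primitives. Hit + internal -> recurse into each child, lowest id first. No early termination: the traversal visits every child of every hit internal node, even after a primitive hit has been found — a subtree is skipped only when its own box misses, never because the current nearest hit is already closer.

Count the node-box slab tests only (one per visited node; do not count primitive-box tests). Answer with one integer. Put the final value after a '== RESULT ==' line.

Trace the traversal:
N0 x:[44/3,83/3] y:[24,42] z:[58/3,89/3] -> hit [24,83/3], descend [6, 13]
  N6 x:[67/3,83/3] y:[24,77/2] z:[58/3,89/3] -> hit [24,83/3], descend [1, 11]
    N1 x:[67/3,79/3] y:[63/2,77/2] z:[58/3,89/3] -> miss, prune
    N11 x:[25,83/3] y:[24,53/2] z:[25,27] -> hit [25,53/2] leaf, test {P8@t=25, P11(miss)}
  N13 x:[44/3,64/3] y:[55/2,42] z:[64/3,28] -> miss, prune

5 AABB tests over nodes [0, 6, 1, 11, 13]; 1 leaf entered; closest P8.

== RESULT ==
5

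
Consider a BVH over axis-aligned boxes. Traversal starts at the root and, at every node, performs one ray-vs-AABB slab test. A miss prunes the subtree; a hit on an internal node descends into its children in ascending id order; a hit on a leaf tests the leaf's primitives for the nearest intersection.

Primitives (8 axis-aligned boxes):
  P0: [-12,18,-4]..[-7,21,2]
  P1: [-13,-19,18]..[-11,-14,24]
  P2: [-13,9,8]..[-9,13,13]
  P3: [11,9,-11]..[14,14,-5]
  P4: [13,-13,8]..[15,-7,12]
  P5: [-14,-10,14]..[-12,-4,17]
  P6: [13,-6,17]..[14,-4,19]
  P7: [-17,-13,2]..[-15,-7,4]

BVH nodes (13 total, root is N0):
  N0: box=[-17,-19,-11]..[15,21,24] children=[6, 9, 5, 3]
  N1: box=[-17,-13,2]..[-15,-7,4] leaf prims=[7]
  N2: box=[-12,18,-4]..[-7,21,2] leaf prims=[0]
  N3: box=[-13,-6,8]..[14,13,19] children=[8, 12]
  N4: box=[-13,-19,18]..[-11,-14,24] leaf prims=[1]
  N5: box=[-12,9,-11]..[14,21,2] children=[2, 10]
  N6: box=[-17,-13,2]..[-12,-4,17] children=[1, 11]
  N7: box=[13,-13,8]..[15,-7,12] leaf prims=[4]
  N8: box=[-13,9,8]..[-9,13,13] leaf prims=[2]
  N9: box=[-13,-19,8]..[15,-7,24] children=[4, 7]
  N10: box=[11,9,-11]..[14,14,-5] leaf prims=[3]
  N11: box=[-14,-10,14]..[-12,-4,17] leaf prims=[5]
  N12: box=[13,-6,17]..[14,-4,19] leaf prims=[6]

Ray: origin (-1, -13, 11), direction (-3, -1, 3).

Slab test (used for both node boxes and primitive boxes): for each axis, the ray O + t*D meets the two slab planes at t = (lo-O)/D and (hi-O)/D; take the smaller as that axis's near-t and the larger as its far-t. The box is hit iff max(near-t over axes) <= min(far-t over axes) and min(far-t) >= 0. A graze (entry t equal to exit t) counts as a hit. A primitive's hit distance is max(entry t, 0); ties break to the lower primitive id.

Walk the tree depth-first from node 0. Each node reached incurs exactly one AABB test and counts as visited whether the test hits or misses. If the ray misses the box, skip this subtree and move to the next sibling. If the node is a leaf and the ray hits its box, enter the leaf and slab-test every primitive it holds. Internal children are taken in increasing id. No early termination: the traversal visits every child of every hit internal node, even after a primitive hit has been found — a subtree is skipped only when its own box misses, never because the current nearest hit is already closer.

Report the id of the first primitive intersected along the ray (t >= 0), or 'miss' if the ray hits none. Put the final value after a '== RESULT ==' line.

Walk:
N0 x:[-16/3,16/3] y:[-34,6] z:[-22/3,13/3] -> hit [-16/3,13/3], descend [3, 5, 6, 9]
  N3 x:[-5,4] y:[-26,-7] z:[-1,8/3] -> miss, prune
  N5 x:[-5,11/3] y:[-34,-22] z:[-22/3,-3] -> miss, prune
  N6 x:[11/3,16/3] y:[-9,0] z:[-3,2] -> miss, prune
  N9 x:[-16/3,4] y:[-6,6] z:[-1,13/3] -> hit [-1,4], descend [4, 7]
    N4 x:[10/3,4] y:[1,6] z:[7/3,13/3] -> hit [10/3,4] leaf, test {P1@t=10/3}
    N7 x:[-16/3,-14/3] y:[-6,0] z:[-1,1/3] -> miss, prune

Visited [0, 3, 5, 6, 9, 4, 7]. Tests: 7 box, 1 leaf. Nearest: P1.

== RESULT ==
1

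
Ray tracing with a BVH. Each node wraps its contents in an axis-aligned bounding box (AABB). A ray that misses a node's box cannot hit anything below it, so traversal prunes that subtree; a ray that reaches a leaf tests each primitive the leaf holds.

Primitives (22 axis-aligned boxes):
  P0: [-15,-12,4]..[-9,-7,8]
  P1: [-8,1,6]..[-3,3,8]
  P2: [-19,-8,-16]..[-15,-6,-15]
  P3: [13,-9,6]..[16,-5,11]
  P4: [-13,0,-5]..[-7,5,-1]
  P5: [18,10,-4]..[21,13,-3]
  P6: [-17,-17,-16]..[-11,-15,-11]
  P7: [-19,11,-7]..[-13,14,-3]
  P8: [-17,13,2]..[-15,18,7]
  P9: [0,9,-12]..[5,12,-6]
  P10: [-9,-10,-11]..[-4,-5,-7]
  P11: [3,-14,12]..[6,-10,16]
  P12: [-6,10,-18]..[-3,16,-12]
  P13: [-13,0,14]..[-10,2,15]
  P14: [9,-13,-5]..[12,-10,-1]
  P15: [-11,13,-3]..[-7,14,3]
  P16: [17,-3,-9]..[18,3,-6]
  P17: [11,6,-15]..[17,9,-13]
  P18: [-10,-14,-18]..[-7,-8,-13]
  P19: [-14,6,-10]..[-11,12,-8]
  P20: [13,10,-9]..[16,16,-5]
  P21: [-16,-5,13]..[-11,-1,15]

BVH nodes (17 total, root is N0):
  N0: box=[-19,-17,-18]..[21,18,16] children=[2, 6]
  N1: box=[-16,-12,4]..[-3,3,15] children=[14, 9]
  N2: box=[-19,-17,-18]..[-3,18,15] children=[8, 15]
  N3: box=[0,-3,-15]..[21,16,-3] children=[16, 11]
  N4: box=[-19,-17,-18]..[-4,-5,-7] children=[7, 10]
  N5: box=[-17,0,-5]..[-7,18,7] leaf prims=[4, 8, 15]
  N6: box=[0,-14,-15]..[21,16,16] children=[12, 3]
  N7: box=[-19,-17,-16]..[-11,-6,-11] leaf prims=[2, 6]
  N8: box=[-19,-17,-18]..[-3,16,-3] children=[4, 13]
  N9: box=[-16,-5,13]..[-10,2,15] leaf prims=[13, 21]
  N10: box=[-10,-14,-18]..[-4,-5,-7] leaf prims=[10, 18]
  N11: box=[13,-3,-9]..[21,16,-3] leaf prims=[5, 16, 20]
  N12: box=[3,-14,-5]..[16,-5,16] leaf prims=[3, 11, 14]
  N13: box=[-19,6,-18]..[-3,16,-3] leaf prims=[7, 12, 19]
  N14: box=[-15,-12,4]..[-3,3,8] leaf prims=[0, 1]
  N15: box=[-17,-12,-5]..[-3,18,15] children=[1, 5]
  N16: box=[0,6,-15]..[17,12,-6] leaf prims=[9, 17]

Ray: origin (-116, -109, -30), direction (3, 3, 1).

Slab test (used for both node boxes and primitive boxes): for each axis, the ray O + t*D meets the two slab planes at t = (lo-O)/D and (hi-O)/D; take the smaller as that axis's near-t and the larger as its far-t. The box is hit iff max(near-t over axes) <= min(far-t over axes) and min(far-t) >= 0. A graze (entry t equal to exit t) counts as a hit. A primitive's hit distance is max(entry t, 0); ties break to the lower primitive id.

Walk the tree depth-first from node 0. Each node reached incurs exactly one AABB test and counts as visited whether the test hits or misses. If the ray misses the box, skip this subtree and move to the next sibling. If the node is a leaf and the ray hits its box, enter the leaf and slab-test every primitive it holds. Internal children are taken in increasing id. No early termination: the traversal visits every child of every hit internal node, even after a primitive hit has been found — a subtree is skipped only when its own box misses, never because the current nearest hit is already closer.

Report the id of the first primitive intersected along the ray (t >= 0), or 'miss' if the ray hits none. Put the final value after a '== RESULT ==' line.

Traverse from the root:
N0 x:[97/3,137/3] y:[92/3,127/3] z:[12,46] -> hit [97/3,127/3], descend [2, 6]
  N2 x:[97/3,113/3] y:[92/3,127/3] z:[12,45] -> hit [97/3,113/3], descend [8, 15]
    N8 x:[97/3,113/3] y:[92/3,125/3] z:[12,27] -> miss, prune
    N15 x:[33,113/3] y:[97/3,127/3] z:[25,45] -> hit [33,113/3], descend [1, 5]
      N1 x:[100/3,113/3] y:[97/3,112/3] z:[34,45] -> hit [34,112/3], descend [9, 14]
        N9 x:[100/3,106/3] y:[104/3,37] z:[43,45] -> miss, prune
        N14 x:[101/3,113/3] y:[97/3,112/3] z:[34,38] -> hit [34,112/3] leaf, test {P0@t=34, P1@t=110/3}
      N5 x:[33,109/3] y:[109/3,127/3] z:[25,37] -> hit [109/3,109/3] leaf, test {P4(miss), P8(miss), P15(miss)}
  N6 x:[116/3,137/3] y:[95/3,125/3] z:[15,46] -> hit [116/3,125/3], descend [3, 12]
    N3 x:[116/3,137/3] y:[106/3,125/3] z:[15,27] -> miss, prune
    N12 x:[119/3,44] y:[95/3,104/3] z:[25,46] -> miss, prune

Visited [0, 2, 8, 15, 1, 9, 14, 5, 6, 3, 12]. Tests: 11 box, 2 leaf. Nearest: P0.

== RESULT ==
0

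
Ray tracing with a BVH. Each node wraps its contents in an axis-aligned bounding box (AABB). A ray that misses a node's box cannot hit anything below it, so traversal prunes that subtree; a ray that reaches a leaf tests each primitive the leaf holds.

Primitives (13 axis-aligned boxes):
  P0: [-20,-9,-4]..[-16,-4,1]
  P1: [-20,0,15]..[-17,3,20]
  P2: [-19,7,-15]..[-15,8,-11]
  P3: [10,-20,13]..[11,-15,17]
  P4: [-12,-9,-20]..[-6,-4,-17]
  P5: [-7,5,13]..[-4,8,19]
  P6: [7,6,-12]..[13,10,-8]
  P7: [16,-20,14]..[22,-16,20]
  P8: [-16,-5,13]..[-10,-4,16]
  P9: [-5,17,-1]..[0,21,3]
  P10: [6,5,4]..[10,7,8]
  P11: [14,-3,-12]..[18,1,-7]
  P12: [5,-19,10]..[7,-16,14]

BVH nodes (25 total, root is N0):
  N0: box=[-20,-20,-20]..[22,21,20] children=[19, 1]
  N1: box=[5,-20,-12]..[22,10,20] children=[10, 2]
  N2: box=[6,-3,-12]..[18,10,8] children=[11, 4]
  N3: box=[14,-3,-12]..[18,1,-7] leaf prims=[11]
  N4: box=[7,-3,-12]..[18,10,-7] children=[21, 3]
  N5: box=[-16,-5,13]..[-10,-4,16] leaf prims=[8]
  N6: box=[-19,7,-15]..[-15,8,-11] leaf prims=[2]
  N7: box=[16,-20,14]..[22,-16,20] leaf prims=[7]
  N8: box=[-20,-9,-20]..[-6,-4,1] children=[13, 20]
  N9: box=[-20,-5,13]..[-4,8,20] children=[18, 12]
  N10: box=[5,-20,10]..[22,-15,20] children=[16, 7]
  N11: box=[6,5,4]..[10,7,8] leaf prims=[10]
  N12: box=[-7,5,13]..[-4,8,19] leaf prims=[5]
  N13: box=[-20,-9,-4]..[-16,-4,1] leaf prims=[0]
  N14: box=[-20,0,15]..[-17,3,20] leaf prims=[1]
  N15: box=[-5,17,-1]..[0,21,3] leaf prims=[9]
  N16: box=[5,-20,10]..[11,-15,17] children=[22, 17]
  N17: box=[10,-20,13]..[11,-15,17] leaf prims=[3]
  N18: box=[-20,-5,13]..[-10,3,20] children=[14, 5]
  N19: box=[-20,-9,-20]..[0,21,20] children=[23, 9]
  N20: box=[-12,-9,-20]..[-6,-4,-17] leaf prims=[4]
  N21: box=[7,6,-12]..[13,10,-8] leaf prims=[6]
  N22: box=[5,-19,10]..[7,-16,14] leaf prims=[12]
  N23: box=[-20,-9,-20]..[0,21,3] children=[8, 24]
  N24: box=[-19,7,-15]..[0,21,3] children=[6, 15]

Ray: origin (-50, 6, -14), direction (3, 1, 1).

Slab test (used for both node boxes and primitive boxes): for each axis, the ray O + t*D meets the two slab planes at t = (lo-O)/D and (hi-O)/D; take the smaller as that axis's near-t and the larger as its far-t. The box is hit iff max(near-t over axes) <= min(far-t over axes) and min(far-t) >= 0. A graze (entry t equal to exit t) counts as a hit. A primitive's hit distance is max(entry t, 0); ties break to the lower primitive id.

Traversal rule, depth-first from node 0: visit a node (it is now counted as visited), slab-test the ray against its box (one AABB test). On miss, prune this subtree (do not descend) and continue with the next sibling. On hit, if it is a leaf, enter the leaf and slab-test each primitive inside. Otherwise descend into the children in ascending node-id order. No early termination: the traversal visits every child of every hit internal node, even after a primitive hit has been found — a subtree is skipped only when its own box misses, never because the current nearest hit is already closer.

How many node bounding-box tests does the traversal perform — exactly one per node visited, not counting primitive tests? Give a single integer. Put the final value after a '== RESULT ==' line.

Trace the traversal:
N0 x:[10,24] y:[-26,15] z:[-6,34] -> hit [10,15], descend [1, 19]
  N1 x:[55/3,24] y:[-26,4] z:[2,34] -> miss, prune
  N19 x:[10,50/3] y:[-15,15] z:[-6,34] -> hit [10,15], descend [9, 23]
    N9 x:[10,46/3] y:[-11,2] z:[27,34] -> miss, prune
    N23 x:[10,50/3] y:[-15,15] z:[-6,17] -> hit [10,15], descend [8, 24]
      N8 x:[10,44/3] y:[-15,-10] z:[-6,15] -> miss, prune
      N24 x:[31/3,50/3] y:[1,15] z:[-1,17] -> hit [31/3,15], descend [6, 15]
        N6 x:[31/3,35/3] y:[1,2] z:[-1,3] -> miss, prune
        N15 x:[15,50/3] y:[11,15] z:[13,17] -> hit [15,15] leaf, test {P9@t=15}

9 AABB tests over nodes [0, 1, 19, 9, 23, 8, 24, 6, 15]; 1 leaf entered; closest P9.

== RESULT ==
9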